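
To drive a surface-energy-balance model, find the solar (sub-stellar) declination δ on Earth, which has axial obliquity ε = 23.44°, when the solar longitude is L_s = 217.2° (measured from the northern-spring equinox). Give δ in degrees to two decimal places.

δ = -13.92°

sin δ = sin ε · sin L_s = sin 23.44° × sin 217.2° = -0.240503.
δ = arcsin(-0.240503) = -13.92°.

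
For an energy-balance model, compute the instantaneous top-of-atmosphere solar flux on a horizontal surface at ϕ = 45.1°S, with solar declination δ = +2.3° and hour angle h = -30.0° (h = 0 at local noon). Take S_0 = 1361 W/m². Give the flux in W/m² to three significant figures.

793 W/m²

cos θ_z = sin ϕ sin δ + cos ϕ cos δ cos h = -0.028427 + 0.610810 = 0.582383.
Flux = S_0 · cos θ_z = 1361 × 0.582383 = 792.6 W/m².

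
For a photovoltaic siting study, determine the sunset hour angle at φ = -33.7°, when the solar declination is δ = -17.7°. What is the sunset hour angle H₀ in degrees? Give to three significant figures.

cos H₀ = −tan φ · tan δ = −tan(-33.7°) × tan(-17.700°) = -0.2128, so H₀ = 1.7853 rad = 102.29°.

H₀ = 102°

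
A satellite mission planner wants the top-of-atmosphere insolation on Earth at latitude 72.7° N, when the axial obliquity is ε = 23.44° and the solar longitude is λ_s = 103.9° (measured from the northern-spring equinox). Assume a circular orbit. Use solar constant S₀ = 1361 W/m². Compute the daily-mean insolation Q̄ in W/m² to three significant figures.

Solar declination: sin δ = sin ε · sin λ_s = sin 23.44° × sin 103.9° = 0.38614, so δ = +22.715°.
cos H₀ = −tan(+72.7°) tan(+22.715°) = -1.3440 ≤ −1 ⇒ polar day, H₀ = π.
Bracket: H₀ sin φ sin δ + cos φ cos δ sin H₀ = 3.1416×0.95476×0.38614 + 0.29737×0.92244×0.00000 = 1.158217 + 0.000000 = 1.158217.
Q̄ = (S₀/π) × [bracket] = (1361/π) × 1.158217 = 501.8 W/m².

Q̄ ≈ 502 W/m²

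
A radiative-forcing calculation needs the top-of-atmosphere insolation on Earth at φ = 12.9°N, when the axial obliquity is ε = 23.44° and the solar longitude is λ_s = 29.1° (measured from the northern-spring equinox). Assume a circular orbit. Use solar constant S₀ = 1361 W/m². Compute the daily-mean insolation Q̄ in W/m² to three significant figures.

Solar declination: sin δ = sin ε · sin λ_s = sin 23.44° × sin 29.1° = 0.19346, so δ = +11.155°.
cos H₀ = −tan(+12.9°) tan(+11.155°) = -0.0452, H₀ = 1.6160 rad.
Bracket: H₀ sin φ sin δ + cos φ cos δ sin H₀ = 1.6160×0.22325×0.19346 + 0.97476×0.98111×0.99898 = 0.069795 + 0.955371 = 1.025166.
Q̄ = (S₀/π) × [bracket] = (1361/π) × 1.025166 = 444.1 W/m².

Q̄ ≈ 444 W/m²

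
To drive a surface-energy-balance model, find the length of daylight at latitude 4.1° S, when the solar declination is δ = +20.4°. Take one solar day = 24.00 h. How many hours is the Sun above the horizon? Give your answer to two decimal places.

cos H₀ = −tan φ · tan δ = −tan(-4.1°) × tan(+20.400°) = 0.0267, so H₀ = 1.5441 rad = 88.47°.
Daylight = 2H₀/(2π) × 24.00 h = (1.5441/π) × 24.00 = 11.80 h.

11.80 h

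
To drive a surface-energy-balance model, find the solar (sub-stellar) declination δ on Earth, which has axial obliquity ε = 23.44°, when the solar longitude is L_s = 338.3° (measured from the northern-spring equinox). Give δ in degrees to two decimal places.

sin δ = sin ε · sin L_s = sin 23.44° × sin 338.3° = -0.147081.
δ = arcsin(-0.147081) = -8.46°.

δ = -8.46°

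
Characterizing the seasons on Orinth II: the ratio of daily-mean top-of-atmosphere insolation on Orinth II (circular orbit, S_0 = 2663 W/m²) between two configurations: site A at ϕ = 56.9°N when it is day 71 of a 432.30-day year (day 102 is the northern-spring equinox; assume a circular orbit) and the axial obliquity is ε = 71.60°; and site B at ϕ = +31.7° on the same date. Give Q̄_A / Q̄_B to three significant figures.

— Configuration A (ϕ=+56.9°):
Solar longitude: L_s = 360° × (71 − 102)/432.30 = -25.815°, i.e. -25.815° + 360° = 334.185°.
sin δ = sin 71.60° × sin 334.185° = -0.41321, so δ = -24.407°.
cos h₀ = −tan(+56.9°) tan(-24.407°) = 0.6961, h₀ = 0.8009 rad.
Bracket: h₀ sin ϕ sin δ + cos ϕ cos δ sin h₀ = 0.8009×0.83772×-0.41321 + 0.54610×0.91064×0.71798 = -0.277235 + 0.357052 = 0.079817.
Q̄ = (S_0/π) × [bracket] = (2663/π) × 0.079817 = 67.658 W/m².
— Configuration B (ϕ=+31.7°):
cos h₀ = −tan(+31.7°) tan(-24.407°) = 0.2802, h₀ = 1.2867 rad.
Bracket: h₀ sin ϕ sin δ + cos ϕ cos δ sin h₀ = 1.2867×0.52547×-0.41321 + 0.85081×0.91064×0.95993 = -0.279380 + 0.743736 = 0.464356.
Q̄ = (S_0/π) × [bracket] = (2663/π) × 0.464356 = 393.62 W/m².
Ratio Q̄_A / Q̄_B = 67.658 / 393.62 = 0.1719.

Q̄_A / Q̄_B ≈ 0.172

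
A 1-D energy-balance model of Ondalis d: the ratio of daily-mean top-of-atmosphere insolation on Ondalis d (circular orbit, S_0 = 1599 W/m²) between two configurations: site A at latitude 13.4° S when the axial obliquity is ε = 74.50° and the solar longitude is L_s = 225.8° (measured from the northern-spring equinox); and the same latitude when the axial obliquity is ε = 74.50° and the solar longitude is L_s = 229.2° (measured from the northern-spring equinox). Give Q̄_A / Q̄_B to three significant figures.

Q̄_A / Q̄_B ≈ 1.02

— Configuration A (ϕ=-13.4°):
Solar declination: sin δ = sin ε · sin L_s = sin 74.50° × sin 225.8° = -0.69084, so δ = -43.696°.
cos h₀ = −tan(-13.4°) tan(-43.696°) = -0.2276, h₀ = 1.8004 rad.
Bracket: h₀ sin ϕ sin δ + cos ϕ cos δ sin h₀ = 1.8004×-0.23175×-0.69084 + 0.97278×0.72301×0.97375 = 0.288248 + 0.684867 = 0.973115.
Q̄ = (S_0/π) × [bracket] = (1599/π) × 0.973115 = 495.29 W/m².
— Configuration B (ϕ=-13.4°):
Solar declination: sin δ = sin ε · sin L_s = sin 74.50° × sin 229.2° = -0.72946, so δ = -46.841°.
cos h₀ = −tan(-13.4°) tan(-46.841°) = -0.2541, h₀ = 1.8277 rad.
Bracket: h₀ sin ϕ sin δ + cos ϕ cos δ sin h₀ = 1.8277×-0.23175×-0.72946 + 0.97278×0.68402×0.96719 = 0.308977 + 0.643569 = 0.952546.
Q̄ = (S_0/π) × [bracket] = (1599/π) × 0.952546 = 484.82 W/m².
Ratio Q̄_A / Q̄_B = 495.29 / 484.82 = 1.022.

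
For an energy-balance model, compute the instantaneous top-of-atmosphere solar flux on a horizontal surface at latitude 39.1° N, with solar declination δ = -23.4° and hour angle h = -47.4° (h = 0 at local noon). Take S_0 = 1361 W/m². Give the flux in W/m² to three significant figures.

cos θ_z = sin ϕ sin δ + cos ϕ cos δ cos h = -0.250472 + 0.482085 = 0.231613.
Flux = S_0 · cos θ_z = 1361 × 0.231613 = 315.2 W/m².

315 W/m²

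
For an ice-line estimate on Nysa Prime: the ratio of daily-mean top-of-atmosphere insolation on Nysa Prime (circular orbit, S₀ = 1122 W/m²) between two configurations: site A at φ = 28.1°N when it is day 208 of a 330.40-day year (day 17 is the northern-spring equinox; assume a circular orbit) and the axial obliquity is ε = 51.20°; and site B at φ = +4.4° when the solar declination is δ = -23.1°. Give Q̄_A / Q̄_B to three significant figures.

Q̄_A / Q̄_B ≈ 0.652

— Configuration A (φ=+28.1°):
Solar longitude: λ_s = 360° × (208 − 17)/330.40 = 208.111°.
sin δ = sin 51.20° × sin 208.111° = -0.36721, so δ = -21.544°.
cos H₀ = −tan(+28.1°) tan(-21.544°) = 0.2108, H₀ = 1.3584 rad.
Bracket: H₀ sin φ sin δ + cos φ cos δ sin H₀ = 1.3584×0.47101×-0.36721 + 0.88213×0.93014×0.97753 = -0.234948 + 0.802068 = 0.567120.
Q̄ = (S₀/π) × [bracket] = (1122/π) × 0.567120 = 202.54 W/m².
— Configuration B (φ=+4.4°):
cos H₀ = −tan(+4.4°) tan(-23.100°) = 0.0328, H₀ = 1.5380 rad.
Bracket: H₀ sin φ sin δ + cos φ cos δ sin H₀ = 1.5380×0.07672×-0.39234 + 0.99705×0.91982×0.99946 = -0.046294 + 0.916611 = 0.870317.
Q̄ = (S₀/π) × [bracket] = (1122/π) × 0.870317 = 310.83 W/m².
Ratio Q̄_A / Q̄_B = 202.54 / 310.83 = 0.6516.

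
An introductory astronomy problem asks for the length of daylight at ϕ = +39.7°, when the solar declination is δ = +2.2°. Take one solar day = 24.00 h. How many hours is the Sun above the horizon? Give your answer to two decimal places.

12.24 h

cos h₀ = −tan ϕ · tan δ = −tan(+39.7°) × tan(+2.200°) = -0.0319, so h₀ = 1.6027 rad = 91.83°.
Daylight = 2h₀/(2π) × 24.00 h = (1.6027/π) × 24.00 = 12.24 h.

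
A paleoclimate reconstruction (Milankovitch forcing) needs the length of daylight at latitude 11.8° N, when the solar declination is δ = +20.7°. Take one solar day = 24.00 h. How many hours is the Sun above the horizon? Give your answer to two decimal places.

12.60 h

cos H₀ = −tan φ · tan δ = −tan(+11.8°) × tan(+20.700°) = -0.0789, so H₀ = 1.6498 rad = 94.53°.
Daylight = 2H₀/(2π) × 24.00 h = (1.6498/π) × 24.00 = 12.60 h.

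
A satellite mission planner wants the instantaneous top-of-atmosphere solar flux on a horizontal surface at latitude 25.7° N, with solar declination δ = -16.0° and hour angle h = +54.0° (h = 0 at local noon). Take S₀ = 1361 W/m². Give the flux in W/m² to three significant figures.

530 W/m²

cos θ_z = sin φ sin δ + cos φ cos δ cos h = -0.119533 + 0.509122 = 0.389589.
Flux = S₀ · cos θ_z = 1361 × 0.389589 = 530.2 W/m².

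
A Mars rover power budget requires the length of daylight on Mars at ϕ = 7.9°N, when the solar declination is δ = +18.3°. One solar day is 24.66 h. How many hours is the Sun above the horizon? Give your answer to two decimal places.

12.69 h

cos h₀ = −tan ϕ · tan δ = −tan(+7.9°) × tan(+18.300°) = -0.0459, so h₀ = 1.6167 rad = 92.63°.
Daylight = 2h₀/(2π) × 24.66 h = (1.6167/π) × 24.66 = 12.69 h.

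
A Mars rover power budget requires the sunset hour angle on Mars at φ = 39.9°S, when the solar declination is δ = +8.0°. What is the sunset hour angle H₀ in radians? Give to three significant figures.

H₀ = 1.45 rad

cos H₀ = −tan φ · tan δ = −tan(-39.9°) × tan(+8.000°) = 0.1175, so H₀ = 1.4530 rad = 83.25°.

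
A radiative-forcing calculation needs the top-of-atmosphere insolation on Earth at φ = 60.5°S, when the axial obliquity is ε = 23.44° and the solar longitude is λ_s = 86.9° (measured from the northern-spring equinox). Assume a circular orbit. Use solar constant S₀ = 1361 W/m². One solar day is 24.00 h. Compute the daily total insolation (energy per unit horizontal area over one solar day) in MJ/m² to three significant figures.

Solar declination: sin δ = sin ε · sin λ_s = sin 23.44° × sin 86.9° = 0.39721, so δ = +23.404°.
cos H₀ = −tan(-60.5°) tan(+23.404°) = 0.7650, H₀ = 0.6998 rad.
Bracket: H₀ sin φ sin δ + cos φ cos δ sin H₀ = 0.6998×-0.87036×0.39721 + 0.49242×0.91773×0.64403 = -0.241932 + 0.291043 = 0.049111.
Q̄ = (S₀/π) × [bracket] = (1361/π) × 0.049111 = 21.276 W/m².
Daily total = Q̄ × 24.00 h × 3600 s/h = 21.276 × 24.00 × 3600 / 10⁶ = 1.838 MJ/m².

1.84 MJ/m²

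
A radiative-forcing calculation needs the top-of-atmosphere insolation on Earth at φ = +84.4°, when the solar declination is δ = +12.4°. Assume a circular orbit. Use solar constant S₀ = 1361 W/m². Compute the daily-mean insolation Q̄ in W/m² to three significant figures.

Q̄ ≈ 291 W/m²

cos H₀ = −tan(+84.4°) tan(+12.400°) = -2.2423 ≤ −1 ⇒ polar day, H₀ = π.
Bracket: H₀ sin φ sin δ + cos φ cos δ sin H₀ = 3.1416×0.99523×0.21474 + 0.09758×0.97667×0.00000 = 0.671409 + 0.000000 = 0.671409.
Q̄ = (S₀/π) × [bracket] = (1361/π) × 0.671409 = 290.9 W/m².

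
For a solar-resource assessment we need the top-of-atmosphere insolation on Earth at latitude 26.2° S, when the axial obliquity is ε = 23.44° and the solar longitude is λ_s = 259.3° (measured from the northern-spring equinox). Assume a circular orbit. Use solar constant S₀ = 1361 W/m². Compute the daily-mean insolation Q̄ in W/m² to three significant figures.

Solar declination: sin δ = sin ε · sin λ_s = sin 23.44° × sin 259.3° = -0.39087, so δ = -23.009°.
cos H₀ = −tan(-26.2°) tan(-23.009°) = -0.2090, H₀ = 1.7813 rad.
Bracket: H₀ sin φ sin δ + cos φ cos δ sin H₀ = 1.7813×-0.44151×-0.39087 + 0.89726×0.92045×0.97792 = 0.307404 + 0.807647 = 1.115051.
Q̄ = (S₀/π) × [bracket] = (1361/π) × 1.115051 = 483.1 W/m².

Q̄ ≈ 483 W/m²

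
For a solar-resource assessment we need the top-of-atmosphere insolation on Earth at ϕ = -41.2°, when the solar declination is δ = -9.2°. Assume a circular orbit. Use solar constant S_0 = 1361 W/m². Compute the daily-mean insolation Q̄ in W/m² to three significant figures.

cos h₀ = −tan(-41.2°) tan(-9.200°) = -0.1418, h₀ = 1.7131 rad.
Bracket: h₀ sin ϕ sin δ + cos ϕ cos δ sin h₀ = 1.7131×-0.65869×-0.15988 + 0.75241×0.98714×0.98990 = 0.180409 + 0.735232 = 0.915641.
Q̄ = (S_0/π) × [bracket] = (1361/π) × 0.915641 = 396.7 W/m².

Q̄ ≈ 397 W/m²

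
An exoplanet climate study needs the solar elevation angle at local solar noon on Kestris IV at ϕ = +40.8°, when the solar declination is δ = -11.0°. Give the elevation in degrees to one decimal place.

38.2°

At local noon the hour angle is zero, so the zenith angle equals |ϕ − δ| = |+40.8° − (-11.000°)| = 51.800°.
Elevation = 90° − 51.800° = 38.2°.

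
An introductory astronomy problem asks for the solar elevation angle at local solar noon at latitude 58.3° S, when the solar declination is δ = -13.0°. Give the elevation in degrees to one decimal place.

44.7°

At local noon the hour angle is zero, so the zenith angle equals |φ − δ| = |-58.3° − (-13.000°)| = 45.300°.
Elevation = 90° − 45.300° = 44.7°.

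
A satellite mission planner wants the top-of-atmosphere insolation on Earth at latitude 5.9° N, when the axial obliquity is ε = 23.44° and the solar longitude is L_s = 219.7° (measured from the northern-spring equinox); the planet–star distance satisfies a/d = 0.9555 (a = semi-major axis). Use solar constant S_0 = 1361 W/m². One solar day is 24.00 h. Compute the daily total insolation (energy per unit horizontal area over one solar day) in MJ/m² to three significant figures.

31.5 MJ/m²

Solar declination: sin δ = sin ε · sin L_s = sin 23.44° × sin 219.7° = -0.25409, so δ = -14.720°.
cos h₀ = −tan(+5.9°) tan(-14.720°) = 0.0271, h₀ = 1.5436 rad.
Bracket: h₀ sin ϕ sin δ + cos ϕ cos δ sin h₀ = 1.5436×0.10279×-0.25409 + 0.99470×0.96718×0.99963 = -0.040316 + 0.961698 = 0.921382.
Inverse-square distance factor (a/d)² = 0.9555² = 0.912980.
Q̄ = (S_0/π) × 0.912980 × [bracket] = (1361/π) × 0.912980 × 0.921382 = 364.43 W/m².
Daily total = Q̄ × 24.00 h × 3600 s/h = 364.43 × 24.00 × 3600 / 10⁶ = 31.49 MJ/m².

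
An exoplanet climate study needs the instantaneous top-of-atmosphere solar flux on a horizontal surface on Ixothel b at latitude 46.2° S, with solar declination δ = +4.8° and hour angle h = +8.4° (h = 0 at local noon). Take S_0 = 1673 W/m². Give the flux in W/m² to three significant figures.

cos θ_z = sin ϕ sin δ + cos ϕ cos δ cos h = -0.060395 + 0.682317 = 0.621922.
Flux = S_0 · cos θ_z = 1673 × 0.621922 = 1040 W/m².

1.04e+03 W/m²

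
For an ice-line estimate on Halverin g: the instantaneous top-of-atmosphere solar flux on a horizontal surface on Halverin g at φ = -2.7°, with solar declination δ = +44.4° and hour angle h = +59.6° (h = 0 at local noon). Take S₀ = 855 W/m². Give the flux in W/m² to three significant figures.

cos θ_z = sin φ sin δ + cos φ cos δ cos h = -0.032959 + 0.361146 = 0.328187.
Flux = S₀ · cos θ_z = 855 × 0.328187 = 280.6 W/m².

281 W/m²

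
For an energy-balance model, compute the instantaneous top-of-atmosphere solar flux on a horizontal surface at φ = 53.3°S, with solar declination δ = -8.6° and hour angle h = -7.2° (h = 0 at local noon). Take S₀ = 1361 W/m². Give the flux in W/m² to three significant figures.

961 W/m²

cos θ_z = sin φ sin δ + cos φ cos δ cos h = 0.119894 + 0.586246 = 0.706140.
Flux = S₀ · cos θ_z = 1361 × 0.706140 = 961.1 W/m².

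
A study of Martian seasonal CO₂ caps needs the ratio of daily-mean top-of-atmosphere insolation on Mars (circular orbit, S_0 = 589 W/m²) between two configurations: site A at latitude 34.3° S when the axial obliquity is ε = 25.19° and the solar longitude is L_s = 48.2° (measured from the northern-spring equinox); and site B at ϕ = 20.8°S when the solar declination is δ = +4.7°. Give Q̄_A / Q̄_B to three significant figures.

Q̄_A / Q̄_B ≈ 0.590

— Configuration A (ϕ=-34.3°):
Solar declination: sin δ = sin ε · sin L_s = sin 25.19° × sin 48.2° = 0.31729, so δ = +18.499°.
cos h₀ = −tan(-34.3°) tan(+18.499°) = 0.2282, h₀ = 1.3405 rad.
Bracket: h₀ sin ϕ sin δ + cos ϕ cos δ sin h₀ = 1.3405×-0.56353×0.31729 + 0.82610×0.94833×0.97361 = -0.239685 + 0.762741 = 0.523056.
Q̄ = (S_0/π) × [bracket] = (589/π) × 0.523056 = 98.065 W/m².
— Configuration B (ϕ=-20.8°):
cos h₀ = −tan(-20.8°) tan(+4.700°) = 0.0312, h₀ = 1.5396 rad.
Bracket: h₀ sin ϕ sin δ + cos ϕ cos δ sin h₀ = 1.5396×-0.35511×0.08194 + 0.93483×0.99664×0.99951 = -0.044799 + 0.931232 = 0.886433.
Q̄ = (S_0/π) × [bracket] = (589/π) × 0.886433 = 166.19 W/m².
Ratio Q̄_A / Q̄_B = 98.065 / 166.19 = 0.5901.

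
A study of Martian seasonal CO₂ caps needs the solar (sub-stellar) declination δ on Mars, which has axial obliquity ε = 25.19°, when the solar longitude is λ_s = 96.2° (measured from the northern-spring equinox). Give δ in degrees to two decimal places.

sin δ = sin ε · sin λ_s = sin 25.19° × sin 96.2° = 0.423132.
δ = arcsin(0.423132) = +25.03°.

δ = +25.03°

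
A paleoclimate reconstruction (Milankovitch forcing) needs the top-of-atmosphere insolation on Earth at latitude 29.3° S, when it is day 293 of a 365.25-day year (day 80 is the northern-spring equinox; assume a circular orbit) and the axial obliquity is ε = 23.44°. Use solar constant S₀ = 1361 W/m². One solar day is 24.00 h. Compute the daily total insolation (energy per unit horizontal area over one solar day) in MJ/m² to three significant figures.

37.9 MJ/m²

Solar longitude: λ_s = 360° × (293 − 80)/365.25 = 209.938°.
sin δ = sin 23.44° × sin 209.938° = -0.19852, so δ = -11.451°.
cos H₀ = −tan(-29.3°) tan(-11.451°) = -0.1137, H₀ = 1.6847 rad.
Bracket: H₀ sin φ sin δ + cos φ cos δ sin H₀ = 1.6847×-0.48938×-0.19852 + 0.87207×0.98010×0.99352 = 0.163671 + 0.849177 = 1.012848.
Q̄ = (S₀/π) × [bracket] = (1361/π) × 1.012848 = 438.79 W/m².
Daily total = Q̄ × 24.00 h × 3600 s/h = 438.79 × 24.00 × 3600 / 10⁶ = 37.91 MJ/m².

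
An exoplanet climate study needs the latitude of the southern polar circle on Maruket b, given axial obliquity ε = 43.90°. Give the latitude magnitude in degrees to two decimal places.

The polar circle is the lowest latitude that experiences at least one full rotation of continuous darkness at the northern-summer solstice; it lies at |ϕ| = 90° − ε = 90° − 43.90° = 46.10°.

46.10°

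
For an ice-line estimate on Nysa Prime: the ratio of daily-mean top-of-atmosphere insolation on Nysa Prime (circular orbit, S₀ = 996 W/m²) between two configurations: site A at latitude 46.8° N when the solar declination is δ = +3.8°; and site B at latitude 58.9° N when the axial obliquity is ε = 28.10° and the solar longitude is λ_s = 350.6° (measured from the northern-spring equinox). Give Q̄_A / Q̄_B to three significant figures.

— Configuration A (φ=+46.8°):
cos H₀ = −tan(+46.8°) tan(+3.800°) = -0.0707, H₀ = 1.6416 rad.
Bracket: H₀ sin φ sin δ + cos φ cos δ sin H₀ = 1.6416×0.72897×0.06627 + 0.68455×0.99780×0.99750 = 0.079304 + 0.681336 = 0.760640.
Q̄ = (S₀/π) × [bracket] = (996/π) × 0.760640 = 241.15 W/m².
— Configuration B (φ=+58.9°):
Solar declination: sin δ = sin ε · sin λ_s = sin 28.10° × sin 350.6° = -0.07693, so δ = -4.412°.
cos H₀ = −tan(+58.9°) tan(-4.412°) = 0.1279, H₀ = 1.4425 rad.
Bracket: H₀ sin φ sin δ + cos φ cos δ sin H₀ = 1.4425×0.85627×-0.07693 + 0.51653×0.99704×0.99179 = -0.095022 + 0.510773 = 0.415751.
Q̄ = (S₀/π) × [bracket] = (996/π) × 0.415751 = 131.81 W/m².
Ratio Q̄_A / Q̄_B = 241.15 / 131.81 = 1.830.

Q̄_A / Q̄_B ≈ 1.83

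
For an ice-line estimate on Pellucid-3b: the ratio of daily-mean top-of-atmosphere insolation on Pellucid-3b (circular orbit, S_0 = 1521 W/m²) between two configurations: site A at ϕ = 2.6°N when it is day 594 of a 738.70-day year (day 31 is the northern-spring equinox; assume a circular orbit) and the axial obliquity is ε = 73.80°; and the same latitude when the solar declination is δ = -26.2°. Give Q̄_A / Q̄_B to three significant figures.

— Configuration A (ϕ=+2.6°):
Solar longitude: L_s = 360° × (594 − 31)/738.70 = 274.374°.
sin δ = sin 73.80° × sin 274.374° = -0.95750, so δ = -73.235°.
cos h₀ = −tan(+2.6°) tan(-73.235°) = 0.1507, h₀ = 1.4195 rad.
Bracket: h₀ sin ϕ sin δ + cos ϕ cos δ sin h₀ = 1.4195×0.04536×-0.95750 + 0.99897×0.28844×0.98857 = -0.061652 + 0.284849 = 0.223197.
Q̄ = (S_0/π) × [bracket] = (1521/π) × 0.223197 = 108.06 W/m².
— Configuration B (ϕ=+2.6°):
cos h₀ = −tan(+2.6°) tan(-26.200°) = 0.0223, h₀ = 1.5485 rad.
Bracket: h₀ sin ϕ sin δ + cos ϕ cos δ sin h₀ = 1.5485×0.04536×-0.44151 + 0.99897×0.89726×0.99975 = -0.031012 + 0.896112 = 0.865100.
Q̄ = (S_0/π) × [bracket] = (1521/π) × 0.865100 = 418.84 W/m².
Ratio Q̄_A / Q̄_B = 108.06 / 418.84 = 0.2580.

Q̄_A / Q̄_B ≈ 0.258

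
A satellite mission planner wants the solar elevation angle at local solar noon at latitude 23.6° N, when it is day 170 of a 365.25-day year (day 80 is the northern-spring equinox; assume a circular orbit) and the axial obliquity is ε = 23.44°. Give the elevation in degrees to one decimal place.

Solar longitude: λ_s = 360° × (170 − 80)/365.25 = 88.706°.
sin δ = sin 23.44° × sin 88.706° = 0.39769, so δ = +23.434°.
At local noon the hour angle is zero, so the zenith angle equals |φ − δ| = |+23.6° − (+23.434°)| = 0.166°.
Elevation = 90° − 0.166° = 89.8°.

89.8°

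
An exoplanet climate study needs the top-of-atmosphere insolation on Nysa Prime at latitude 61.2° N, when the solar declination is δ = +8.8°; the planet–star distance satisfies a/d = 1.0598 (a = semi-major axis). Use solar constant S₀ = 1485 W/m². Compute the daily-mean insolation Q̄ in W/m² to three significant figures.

cos H₀ = −tan(+61.2°) tan(+8.800°) = -0.2816, H₀ = 1.8563 rad.
Bracket: H₀ sin φ sin δ + cos φ cos δ sin H₀ = 1.8563×0.87631×0.15299 + 0.48175×0.98823×0.95953 = 0.248868 + 0.456813 = 0.705681.
Inverse-square distance factor (a/d)² = 1.0598² = 1.123176.
Q̄ = (S₀/π) × 1.123176 × [bracket] = (1485/π) × 1.123176 × 0.705681 = 374.7 W/m².

Q̄ ≈ 375 W/m²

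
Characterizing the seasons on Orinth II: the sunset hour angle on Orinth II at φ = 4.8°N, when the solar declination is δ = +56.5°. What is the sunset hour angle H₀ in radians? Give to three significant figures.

cos H₀ = −tan φ · tan δ = −tan(+4.8°) × tan(+56.500°) = -0.1269, so H₀ = 1.6980 rad = 97.29°.

H₀ = 1.70 rad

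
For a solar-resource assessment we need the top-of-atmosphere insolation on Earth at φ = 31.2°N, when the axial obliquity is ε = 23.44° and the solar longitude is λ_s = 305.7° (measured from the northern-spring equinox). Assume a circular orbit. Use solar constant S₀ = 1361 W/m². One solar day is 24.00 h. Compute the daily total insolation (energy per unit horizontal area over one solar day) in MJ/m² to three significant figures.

21.1 MJ/m²

Solar declination: sin δ = sin ε · sin λ_s = sin 23.44° × sin 305.7° = -0.32304, so δ = -18.847°.
cos H₀ = −tan(+31.2°) tan(-18.847°) = 0.2067, H₀ = 1.3626 rad.
Bracket: H₀ sin φ sin δ + cos φ cos δ sin H₀ = 1.3626×0.51803×-0.32304 + 0.85536×0.94639×0.97840 = -0.228023 + 0.792019 = 0.563996.
Q̄ = (S₀/π) × [bracket] = (1361/π) × 0.563996 = 244.33 W/m².
Daily total = Q̄ × 24.00 h × 3600 s/h = 244.33 × 24.00 × 3600 / 10⁶ = 21.11 MJ/m².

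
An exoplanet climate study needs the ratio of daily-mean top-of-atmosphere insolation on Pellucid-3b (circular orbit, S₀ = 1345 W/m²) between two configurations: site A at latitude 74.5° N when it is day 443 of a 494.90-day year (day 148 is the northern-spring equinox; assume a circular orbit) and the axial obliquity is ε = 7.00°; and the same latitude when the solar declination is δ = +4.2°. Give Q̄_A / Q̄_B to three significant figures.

— Configuration A (φ=+74.5°):
Solar longitude: λ_s = 360° × (443 − 148)/494.90 = 214.589°.
sin δ = sin 7.00° × sin 214.589° = -0.06918, so δ = -3.967°.
cos H₀ = −tan(+74.5°) tan(-3.967°) = 0.2501, H₀ = 1.3180 rad.
Bracket: H₀ sin φ sin δ + cos φ cos δ sin H₀ = 1.3180×0.96363×-0.06918 + 0.26724×0.99760×0.96823 = -0.087863 + 0.258129 = 0.170266.
Q̄ = (S₀/π) × [bracket] = (1345/π) × 0.170266 = 72.895 W/m².
— Configuration B (φ=+74.5°):
cos H₀ = −tan(+74.5°) tan(+4.200°) = -0.2648, H₀ = 1.8388 rad.
Bracket: H₀ sin φ sin δ + cos φ cos δ sin H₀ = 1.8388×0.96363×0.07324 + 0.26724×0.99731×0.96430 = 0.129776 + 0.257006 = 0.386782.
Q̄ = (S₀/π) × [bracket] = (1345/π) × 0.386782 = 165.59 W/m².
Ratio Q̄_A / Q̄_B = 72.895 / 165.59 = 0.4402.

Q̄_A / Q̄_B ≈ 0.440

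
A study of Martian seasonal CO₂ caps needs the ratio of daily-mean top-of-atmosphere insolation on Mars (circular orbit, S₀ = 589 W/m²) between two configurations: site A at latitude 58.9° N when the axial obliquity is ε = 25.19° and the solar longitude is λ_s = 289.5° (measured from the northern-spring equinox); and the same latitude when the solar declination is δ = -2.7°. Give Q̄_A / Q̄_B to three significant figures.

Q̄_A / Q̄_B ≈ 0.143

— Configuration A (φ=+58.9°):
Solar declination: sin δ = sin ε · sin λ_s = sin 25.19° × sin 289.5° = -0.40121, so δ = -23.654°.
cos H₀ = −tan(+58.9°) tan(-23.654°) = 0.7261, H₀ = 0.7582 rad.
Bracket: H₀ sin φ sin δ + cos φ cos δ sin H₀ = 0.7582×0.85627×-0.40121 + 0.51653×0.91599×0.68760 = -0.260475 + 0.325329 = 0.064854.
Q̄ = (S₀/π) × [bracket] = (589/π) × 0.064854 = 12.159 W/m².
— Configuration B (φ=+58.9°):
cos H₀ = −tan(+58.9°) tan(-2.700°) = 0.0782, H₀ = 1.4925 rad.
Bracket: H₀ sin φ sin δ + cos φ cos δ sin H₀ = 1.4925×0.85627×-0.04711 + 0.51653×0.99889×0.99694 = -0.060206 + 0.514378 = 0.454172.
Q̄ = (S₀/π) × [bracket] = (589/π) × 0.454172 = 85.150 W/m².
Ratio Q̄_A / Q̄_B = 12.159 / 85.150 = 0.1428.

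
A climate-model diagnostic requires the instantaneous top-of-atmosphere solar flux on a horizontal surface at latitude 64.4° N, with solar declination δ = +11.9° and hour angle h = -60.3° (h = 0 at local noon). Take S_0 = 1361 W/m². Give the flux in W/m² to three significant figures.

cos θ_z = sin ϕ sin δ + cos ϕ cos δ cos h = 0.185962 + 0.209480 = 0.395442.
Flux = S_0 · cos θ_z = 1361 × 0.395442 = 538.2 W/m².

538 W/m²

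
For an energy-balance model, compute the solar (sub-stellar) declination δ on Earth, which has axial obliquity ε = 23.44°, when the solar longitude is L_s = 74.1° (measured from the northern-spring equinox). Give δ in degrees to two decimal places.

δ = +22.49°

sin δ = sin ε · sin L_s = sin 23.44° × sin 74.1° = 0.382570.
δ = arcsin(0.382570) = +22.49°.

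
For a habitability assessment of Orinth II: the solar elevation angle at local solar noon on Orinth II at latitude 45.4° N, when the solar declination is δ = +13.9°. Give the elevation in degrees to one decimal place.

At local noon the hour angle is zero, so the zenith angle equals |φ − δ| = |+45.4° − (+13.900°)| = 31.500°.
Elevation = 90° − 31.500° = 58.5°.

58.5°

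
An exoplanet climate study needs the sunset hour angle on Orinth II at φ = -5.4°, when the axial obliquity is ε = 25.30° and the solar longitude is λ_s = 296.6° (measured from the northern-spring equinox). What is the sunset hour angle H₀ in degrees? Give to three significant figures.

H₀ = 92.2°

Solar declination: sin δ = sin ε · sin λ_s = sin 25.30° × sin 296.6° = -0.38212, so δ = -22.465°.
cos H₀ = −tan φ · tan δ = −tan(-5.4°) × tan(-22.465°) = -0.0391, so H₀ = 1.6099 rad = 92.24°.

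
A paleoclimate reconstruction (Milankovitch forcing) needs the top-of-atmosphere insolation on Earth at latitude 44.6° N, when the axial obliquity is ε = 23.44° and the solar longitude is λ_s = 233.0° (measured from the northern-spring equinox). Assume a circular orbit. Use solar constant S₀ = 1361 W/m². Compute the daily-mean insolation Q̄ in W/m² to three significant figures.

Solar declination: sin δ = sin ε · sin λ_s = sin 23.44° × sin 233.0° = -0.31769, so δ = -18.523°.
cos H₀ = −tan(+44.6°) tan(-18.523°) = 0.3304, H₀ = 1.2341 rad.
Bracket: H₀ sin φ sin δ + cos φ cos δ sin H₀ = 1.2341×0.70215×-0.31769 + 0.71203×0.94820×0.94384 = -0.275286 + 0.637231 = 0.361945.
Q̄ = (S₀/π) × [bracket] = (1361/π) × 0.361945 = 156.8 W/m².

Q̄ ≈ 157 W/m²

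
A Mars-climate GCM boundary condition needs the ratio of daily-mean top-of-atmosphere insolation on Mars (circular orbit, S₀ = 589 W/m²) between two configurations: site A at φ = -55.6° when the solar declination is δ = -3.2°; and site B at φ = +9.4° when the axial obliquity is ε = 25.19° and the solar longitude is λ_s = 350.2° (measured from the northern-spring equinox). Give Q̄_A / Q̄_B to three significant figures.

Q̄_A / Q̄_B ≈ 0.661

— Configuration A (φ=-55.6°):
cos H₀ = −tan(-55.6°) tan(-3.200°) = -0.0817, H₀ = 1.6525 rad.
Bracket: H₀ sin φ sin δ + cos φ cos δ sin H₀ = 1.6525×-0.82511×-0.05582 + 0.56497×0.99844×0.99666 = 0.076110 + 0.562205 = 0.638315.
Q̄ = (S₀/π) × [bracket] = (589/π) × 0.638315 = 119.67 W/m².
— Configuration B (φ=+9.4°):
Solar declination: sin δ = sin ε · sin λ_s = sin 25.19° × sin 350.2° = -0.07244, so δ = -4.154°.
cos H₀ = −tan(+9.4°) tan(-4.154°) = 0.0120, H₀ = 1.5588 rad.
Bracket: H₀ sin φ sin δ + cos φ cos δ sin H₀ = 1.5588×0.16333×-0.07244 + 0.98657×0.99737×0.99993 = -0.018443 + 0.983906 = 0.965463.
Q̄ = (S₀/π) × [bracket] = (589/π) × 0.965463 = 181.01 W/m².
Ratio Q̄_A / Q̄_B = 119.67 / 181.01 = 0.6611.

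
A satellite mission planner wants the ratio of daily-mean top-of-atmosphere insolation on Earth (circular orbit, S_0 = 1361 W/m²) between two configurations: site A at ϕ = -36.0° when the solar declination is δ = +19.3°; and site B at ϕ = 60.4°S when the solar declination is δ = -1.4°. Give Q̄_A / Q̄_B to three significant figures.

Q̄_A / Q̄_B ≈ 0.916

— Configuration A (ϕ=-36.0°):
cos h₀ = −tan(-36.0°) tan(+19.300°) = 0.2544, h₀ = 1.3135 rad.
Bracket: h₀ sin ϕ sin δ + cos ϕ cos δ sin h₀ = 1.3135×-0.58779×0.33051 + 0.80902×0.94380×0.96709 = -0.255174 + 0.738425 = 0.483251.
Q̄ = (S_0/π) × [bracket] = (1361/π) × 0.483251 = 209.35 W/m².
— Configuration B (ϕ=-60.4°):
cos h₀ = −tan(-60.4°) tan(-1.400°) = -0.0430, h₀ = 1.6138 rad.
Bracket: h₀ sin ϕ sin δ + cos ϕ cos δ sin h₀ = 1.6138×-0.86949×-0.02443 + 0.49394×0.99970×0.99907 = 0.034280 + 0.493333 = 0.527613.
Q̄ = (S_0/π) × [bracket] = (1361/π) × 0.527613 = 228.57 W/m².
Ratio Q̄_A / Q̄_B = 209.35 / 228.57 = 0.9159.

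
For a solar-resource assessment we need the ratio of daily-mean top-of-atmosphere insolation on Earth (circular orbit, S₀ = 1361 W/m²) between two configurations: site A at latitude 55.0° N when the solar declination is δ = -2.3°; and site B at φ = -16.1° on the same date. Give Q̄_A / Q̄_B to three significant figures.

Q̄_A / Q̄_B ≈ 0.534

— Configuration A (φ=+55.0°):
cos H₀ = −tan(+55.0°) tan(-2.300°) = 0.0574, H₀ = 1.5134 rad.
Bracket: H₀ sin φ sin δ + cos φ cos δ sin H₀ = 1.5134×0.81915×-0.04013 + 0.57358×0.99919×0.99835 = -0.049749 + 0.572170 = 0.522421.
Q̄ = (S₀/π) × [bracket] = (1361/π) × 0.522421 = 226.32 W/m².
— Configuration B (φ=-16.1°):
cos H₀ = −tan(-16.1°) tan(-2.300°) = -0.0116, H₀ = 1.5824 rad.
Bracket: H₀ sin φ sin δ + cos φ cos δ sin H₀ = 1.5824×-0.27731×-0.04013 + 0.96078×0.99919×0.99993 = 0.017610 + 0.959935 = 0.977545.
Q̄ = (S₀/π) × [bracket] = (1361/π) × 0.977545 = 423.49 W/m².
Ratio Q̄_A / Q̄_B = 226.32 / 423.49 = 0.5344.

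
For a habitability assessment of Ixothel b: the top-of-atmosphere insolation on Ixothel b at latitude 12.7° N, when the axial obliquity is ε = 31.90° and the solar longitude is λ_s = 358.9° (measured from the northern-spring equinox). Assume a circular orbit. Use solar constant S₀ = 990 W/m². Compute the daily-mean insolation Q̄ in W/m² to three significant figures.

Q̄ ≈ 306 W/m²

Solar declination: sin δ = sin ε · sin λ_s = sin 31.90° × sin 358.9° = -0.01014, so δ = -0.581°.
cos H₀ = −tan(+12.7°) tan(-0.581°) = 0.0023, H₀ = 1.5685 rad.
Bracket: H₀ sin φ sin δ + cos φ cos δ sin H₀ = 1.5685×0.21985×-0.01014 + 0.97553×0.99995×1.00000 = -0.003497 + 0.975481 = 0.971984.
Q̄ = (S₀/π) × [bracket] = (990/π) × 0.971984 = 306.3 W/m².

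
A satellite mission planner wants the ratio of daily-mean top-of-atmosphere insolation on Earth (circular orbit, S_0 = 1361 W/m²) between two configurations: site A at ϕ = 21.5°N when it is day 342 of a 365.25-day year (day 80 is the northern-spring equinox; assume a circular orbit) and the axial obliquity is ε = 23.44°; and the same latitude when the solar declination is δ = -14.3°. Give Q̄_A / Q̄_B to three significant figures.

— Configuration A (ϕ=+21.5°):
Solar longitude: L_s = 360° × (342 − 80)/365.25 = 258.234°.
sin δ = sin 23.44° × sin 258.234° = -0.38943, so δ = -22.919°.
cos h₀ = −tan(+21.5°) tan(-22.919°) = 0.1665, h₀ = 1.4035 rad.
Bracket: h₀ sin ϕ sin δ + cos ϕ cos δ sin h₀ = 1.4035×0.36650×-0.38943 + 0.93042×0.92106×0.98603 = -0.200316 + 0.845001 = 0.644685.
Q̄ = (S_0/π) × [bracket] = (1361/π) × 0.644685 = 279.29 W/m².
— Configuration B (ϕ=+21.5°):
cos h₀ = −tan(+21.5°) tan(-14.300°) = 0.1004, h₀ = 1.4702 rad.
Bracket: h₀ sin ϕ sin δ + cos ϕ cos δ sin h₀ = 1.4702×0.36650×-0.24700 + 0.93042×0.96902×0.99495 = -0.133091 + 0.897043 = 0.763952.
Q̄ = (S_0/π) × [bracket] = (1361/π) × 0.763952 = 330.96 W/m².
Ratio Q̄_A / Q̄_B = 279.29 / 330.96 = 0.8439.

Q̄_A / Q̄_B ≈ 0.844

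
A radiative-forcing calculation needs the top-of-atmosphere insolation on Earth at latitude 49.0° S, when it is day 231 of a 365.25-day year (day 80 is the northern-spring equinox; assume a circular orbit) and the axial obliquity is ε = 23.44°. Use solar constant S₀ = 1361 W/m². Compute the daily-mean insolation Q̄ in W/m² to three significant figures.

Q̄ ≈ 181 W/m²

Solar longitude: λ_s = 360° × (231 − 80)/365.25 = 148.830°.
sin δ = sin 23.44° × sin 148.830° = 0.20589, so δ = +11.882°.
cos H₀ = −tan(-49.0°) tan(+11.882°) = 0.2420, H₀ = 1.3263 rad.
Bracket: H₀ sin φ sin δ + cos φ cos δ sin H₀ = 1.3263×-0.75471×0.20589 + 0.65606×0.97858×0.97027 = -0.206090 + 0.622920 = 0.416830.
Q̄ = (S₀/π) × [bracket] = (1361/π) × 0.416830 = 180.6 W/m².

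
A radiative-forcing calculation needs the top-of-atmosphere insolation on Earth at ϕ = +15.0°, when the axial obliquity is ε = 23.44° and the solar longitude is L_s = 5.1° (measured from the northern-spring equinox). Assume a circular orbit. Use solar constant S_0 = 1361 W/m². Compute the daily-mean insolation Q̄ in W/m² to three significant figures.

Solar declination: sin δ = sin ε · sin L_s = sin 23.44° × sin 5.1° = 0.03536, so δ = +2.026°.
cos h₀ = −tan(+15.0°) tan(+2.026°) = -0.0095, h₀ = 1.5803 rad.
Bracket: h₀ sin ϕ sin δ + cos ϕ cos δ sin h₀ = 1.5803×0.25882×0.03536 + 0.96593×0.99937×0.99996 = 0.014463 + 0.965283 = 0.979746.
Q̄ = (S_0/π) × [bracket] = (1361/π) × 0.979746 = 424.4 W/m².

Q̄ ≈ 424 W/m²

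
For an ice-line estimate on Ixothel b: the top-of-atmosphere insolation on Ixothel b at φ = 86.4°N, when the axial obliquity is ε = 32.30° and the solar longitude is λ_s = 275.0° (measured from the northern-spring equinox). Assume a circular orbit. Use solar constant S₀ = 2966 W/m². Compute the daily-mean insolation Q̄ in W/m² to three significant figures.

Q̄ ≈ 0.00 W/m²

Solar declination: sin δ = sin ε · sin λ_s = sin 32.30° × sin 275.0° = -0.53232, so δ = -32.162°.
cos H₀ = −tan(+86.4°) tan(-32.162°) = 9.9947 ≥ 1 ⇒ polar night, H₀ = 0 and Q̄ = 0.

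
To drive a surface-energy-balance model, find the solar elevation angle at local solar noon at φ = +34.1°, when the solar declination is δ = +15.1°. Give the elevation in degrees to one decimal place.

71.0°

At local noon the hour angle is zero, so the zenith angle equals |φ − δ| = |+34.1° − (+15.100°)| = 19.000°.
Elevation = 90° − 19.000° = 71.0°.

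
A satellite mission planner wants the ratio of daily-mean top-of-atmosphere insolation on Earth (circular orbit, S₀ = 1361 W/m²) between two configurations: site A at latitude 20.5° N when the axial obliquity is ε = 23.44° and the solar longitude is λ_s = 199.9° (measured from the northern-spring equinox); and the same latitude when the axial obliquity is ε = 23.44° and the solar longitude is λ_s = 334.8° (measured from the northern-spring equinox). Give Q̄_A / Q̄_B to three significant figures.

Q̄_A / Q̄_B ≈ 1.03

— Configuration A (φ=+20.5°):
Solar declination: sin δ = sin ε · sin λ_s = sin 23.44° × sin 199.9° = -0.13540, so δ = -7.782°.
cos H₀ = −tan(+20.5°) tan(-7.782°) = 0.0511, H₀ = 1.5197 rad.
Bracket: H₀ sin φ sin δ + cos φ cos δ sin H₀ = 1.5197×0.35021×-0.13540 + 0.93667×0.99079×0.99869 = -0.072062 + 0.926828 = 0.854766.
Q̄ = (S₀/π) × [bracket] = (1361/π) × 0.854766 = 370.30 W/m².
— Configuration B (φ=+20.5°):
Solar declination: sin δ = sin ε · sin λ_s = sin 23.44° × sin 334.8° = -0.16937, so δ = -9.751°.
cos H₀ = −tan(+20.5°) tan(-9.751°) = 0.0643, H₀ = 1.5065 rad.
Bracket: H₀ sin φ sin δ + cos φ cos δ sin H₀ = 1.5065×0.35021×-0.16937 + 0.93667×0.98555×0.99793 = -0.089358 + 0.921224 = 0.831866.
Q̄ = (S₀/π) × [bracket] = (1361/π) × 0.831866 = 360.38 W/m².
Ratio Q̄_A / Q̄_B = 370.30 / 360.38 = 1.028.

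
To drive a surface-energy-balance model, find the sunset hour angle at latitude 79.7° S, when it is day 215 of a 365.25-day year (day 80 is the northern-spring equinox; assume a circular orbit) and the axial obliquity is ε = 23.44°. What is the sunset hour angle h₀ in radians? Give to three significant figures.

h₀ = 0.00 rad

Solar longitude: L_s = 360° × (215 − 80)/365.25 = 133.060°.
sin δ = sin 23.44° × sin 133.060° = 0.29064, so δ = +16.896°.
cos h₀ = −tan ϕ · tan δ = 1.6715 ≥ 1, so the Sun never rises (polar night) and h₀ = 0.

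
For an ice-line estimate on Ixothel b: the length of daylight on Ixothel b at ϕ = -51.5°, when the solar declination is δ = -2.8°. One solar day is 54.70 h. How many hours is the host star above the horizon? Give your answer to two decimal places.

28.42 h

cos h₀ = −tan ϕ · tan δ = −tan(-51.5°) × tan(-2.800°) = -0.0615, so h₀ = 1.6323 rad = 93.53°.
Daylight = 2h₀/(2π) × 54.70 h = (1.6323/π) × 54.70 = 28.42 h.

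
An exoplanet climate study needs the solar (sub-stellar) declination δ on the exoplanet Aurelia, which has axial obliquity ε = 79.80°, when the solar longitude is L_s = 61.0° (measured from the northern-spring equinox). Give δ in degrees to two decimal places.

sin δ = sin ε · sin L_s = sin 79.80° × sin 61.0° = 0.860797.
δ = arcsin(0.860797) = +59.41°.

δ = +59.41°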